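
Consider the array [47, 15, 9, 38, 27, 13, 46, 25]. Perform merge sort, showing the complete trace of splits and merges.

Merge sort trace:

Split: [47, 15, 9, 38, 27, 13, 46, 25] -> [47, 15, 9, 38] and [27, 13, 46, 25]
  Split: [47, 15, 9, 38] -> [47, 15] and [9, 38]
    Split: [47, 15] -> [47] and [15]
    Merge: [47] + [15] -> [15, 47]
    Split: [9, 38] -> [9] and [38]
    Merge: [9] + [38] -> [9, 38]
  Merge: [15, 47] + [9, 38] -> [9, 15, 38, 47]
  Split: [27, 13, 46, 25] -> [27, 13] and [46, 25]
    Split: [27, 13] -> [27] and [13]
    Merge: [27] + [13] -> [13, 27]
    Split: [46, 25] -> [46] and [25]
    Merge: [46] + [25] -> [25, 46]
  Merge: [13, 27] + [25, 46] -> [13, 25, 27, 46]
Merge: [9, 15, 38, 47] + [13, 25, 27, 46] -> [9, 13, 15, 25, 27, 38, 46, 47]

Final sorted array: [9, 13, 15, 25, 27, 38, 46, 47]

The merge sort proceeds by recursively splitting the array and merging sorted halves.
After all merges, the sorted array is [9, 13, 15, 25, 27, 38, 46, 47].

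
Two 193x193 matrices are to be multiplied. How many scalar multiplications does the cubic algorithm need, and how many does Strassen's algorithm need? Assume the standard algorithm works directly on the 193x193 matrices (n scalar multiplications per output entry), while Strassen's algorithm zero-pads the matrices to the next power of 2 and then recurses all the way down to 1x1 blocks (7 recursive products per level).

Matrix multiplication for 193x193 matrices:

Strassen's algorithm requires power-of-2 dimensions. Pad 193x193 to 256x256 (next power of 2).

Standard algorithm: 193^3 = 7189057 multiplications
Strassen's algorithm: 7^(log2(256)) = 7^8 = 5764801 multiplications
Savings: 7189057 - 5764801 = 1424256 multiplications

Standard: 7189057 multiplications (193^3). Strassen: 5764801 multiplications (7^8, after padding to 256x256). Strassen reduces 8 recursive multiplications to 7 at each level.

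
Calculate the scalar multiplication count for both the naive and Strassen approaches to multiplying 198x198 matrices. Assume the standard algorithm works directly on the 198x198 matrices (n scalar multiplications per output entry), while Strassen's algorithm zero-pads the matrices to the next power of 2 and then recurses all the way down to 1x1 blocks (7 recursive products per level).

Matrix multiplication for 198x198 matrices:

Strassen's algorithm requires power-of-2 dimensions. Pad 198x198 to 256x256 (next power of 2).

Standard algorithm: 198^3 = 7762392 multiplications
Strassen's algorithm: 7^(log2(256)) = 7^8 = 5764801 multiplications
Savings: 7762392 - 5764801 = 1997591 multiplications

Standard: 7762392 multiplications (198^3). Strassen: 5764801 multiplications (7^8, after padding to 256x256). Strassen reduces 8 recursive multiplications to 7 at each level.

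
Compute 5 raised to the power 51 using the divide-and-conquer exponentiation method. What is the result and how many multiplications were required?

Computing 5^51 by squaring (build up from 5^1; each line after the first costs one multiplication):

5^1 = 5
5^2 = (5^1)^2 = 5^2 = 25
5^3 = 5 * 5^2 = 5 * 25 = 125
5^6 = (5^3)^2 = 125^2 = 15625
5^12 = (5^6)^2 = 15625^2 = 244140625
5^24 = (5^12)^2 = 244140625^2 = 59604644775390625
5^25 = 5 * 5^24 = 5 * 59604644775390625 = 298023223876953125
5^50 = (5^25)^2 = 298023223876953125^2 = 88817841970012523233890533447265625
5^51 = 5 * 5^50 = 5 * 88817841970012523233890533447265625 = 444089209850062616169452667236328125

Result: 444089209850062616169452667236328125
Multiplications needed: 8 (8 lines after 5^1)

5^51 = 444089209850062616169452667236328125. Using exponentiation by squaring, this requires 8 multiplications. The key idea: if the exponent is even, square the half-power; if odd, multiply by the base once.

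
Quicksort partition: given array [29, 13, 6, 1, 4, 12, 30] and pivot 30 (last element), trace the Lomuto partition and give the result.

Lomuto partition with pivot = 30:

Initial array: [29, 13, 6, 1, 4, 12, 30]

arr[0]=29 <= 30: swap with position 0, array becomes [29, 13, 6, 1, 4, 12, 30]
arr[1]=13 <= 30: swap with position 1, array becomes [29, 13, 6, 1, 4, 12, 30]
arr[2]=6 <= 30: swap with position 2, array becomes [29, 13, 6, 1, 4, 12, 30]
arr[3]=1 <= 30: swap with position 3, array becomes [29, 13, 6, 1, 4, 12, 30]
arr[4]=4 <= 30: swap with position 4, array becomes [29, 13, 6, 1, 4, 12, 30]
arr[5]=12 <= 30: swap with position 5, array becomes [29, 13, 6, 1, 4, 12, 30]

Place pivot at position 6: [29, 13, 6, 1, 4, 12, 30]
Pivot position: 6

After partitioning with pivot 30, the array becomes [29, 13, 6, 1, 4, 12, 30]. The pivot is placed at index 6. All elements to the left of the pivot are <= 30, and all elements to the right are > 30.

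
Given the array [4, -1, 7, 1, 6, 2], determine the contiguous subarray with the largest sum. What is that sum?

Using Kadane's algorithm on [4, -1, 7, 1, 6, 2]:

Scanning through the array:
Position 1 (value -1): max_ending_here = 3, max_so_far = 4
Position 2 (value 7): max_ending_here = 10, max_so_far = 10
Position 3 (value 1): max_ending_here = 11, max_so_far = 11
Position 4 (value 6): max_ending_here = 17, max_so_far = 17
Position 5 (value 2): max_ending_here = 19, max_so_far = 19

Maximum subarray: [4, -1, 7, 1, 6, 2]
Maximum sum: 19

The maximum subarray is [4, -1, 7, 1, 6, 2] with sum 19. This subarray runs from index 0 to index 5.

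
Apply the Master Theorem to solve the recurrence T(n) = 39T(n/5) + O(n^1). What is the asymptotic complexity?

Master Theorem for T(n) = 39T(n/5) + O(n^1):

a = 39, b = 5, c = 1
log_b(a) = log_5(39) = 2.2763

Case 1: c = 1 < log_5(39) = 2.2763
T(n) = O(n^(log_5 39))

For T(n) = 39T(n/5) + O(n^1): log_5(39) = 2.2763. This is Case 1 of the Master Theorem (c < log_b(a), work dominated by leaves), giving O(n^(log_5 39)).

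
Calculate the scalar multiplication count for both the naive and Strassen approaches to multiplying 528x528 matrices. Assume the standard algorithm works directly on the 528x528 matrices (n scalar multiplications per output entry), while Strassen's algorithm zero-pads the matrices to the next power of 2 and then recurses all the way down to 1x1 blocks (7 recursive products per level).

Matrix multiplication for 528x528 matrices:

Strassen's algorithm requires power-of-2 dimensions. Pad 528x528 to 1024x1024 (next power of 2).

Standard algorithm: 528^3 = 147197952 multiplications
Strassen's algorithm: 7^(log2(1024)) = 7^10 = 282475249 multiplications
Difference: 147197952 - 282475249 = -135277297 (Strassen uses MORE here due to padding overhead — for small or just-over-power-of-2 n, padding can outweigh the per-level savings)

Standard: 147197952 multiplications (528^3). Strassen: 282475249 multiplications (7^10, after padding to 1024x1024). Strassen reduces 8 recursive multiplications to 7 at each level.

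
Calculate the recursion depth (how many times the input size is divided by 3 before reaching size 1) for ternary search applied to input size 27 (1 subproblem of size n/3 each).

For divide and conquer with division factor 3:

Problem sizes at each level:
Level 0: 27
Level 1: 9
Level 2: 3
Level 3: 1

The root is level 0 and the size-1 base case is level 3 (the tree spans levels 0 through 3, i.e. 4 levels counting the root), so the depth is the number of divisions: log_3(27) = 3

The recursion tree depth is log_3(27) = 3. At each level, the problem size is divided by 3, so it takes 3 divisions to reduce to a base case of size 1. The algorithm makes 1 recursive call at each level.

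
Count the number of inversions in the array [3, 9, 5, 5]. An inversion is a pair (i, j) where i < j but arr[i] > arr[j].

Finding inversions in [3, 9, 5, 5]:

(1, 2): arr[1]=9 > arr[2]=5
(1, 3): arr[1]=9 > arr[3]=5

Total inversions: 2

The array has 2 inversion(s): (1,2), (1,3). Each pair (i,j) satisfies i < j and arr[i] > arr[j].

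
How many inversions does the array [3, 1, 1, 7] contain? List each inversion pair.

Finding inversions in [3, 1, 1, 7]:

(0, 1): arr[0]=3 > arr[1]=1
(0, 2): arr[0]=3 > arr[2]=1

Total inversions: 2

The array has 2 inversion(s): (0,1), (0,2). Each pair (i,j) satisfies i < j and arr[i] > arr[j].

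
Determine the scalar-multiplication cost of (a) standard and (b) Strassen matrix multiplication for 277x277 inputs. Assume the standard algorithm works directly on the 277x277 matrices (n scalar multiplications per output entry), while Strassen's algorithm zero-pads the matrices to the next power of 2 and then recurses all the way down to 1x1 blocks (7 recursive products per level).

Matrix multiplication for 277x277 matrices:

Strassen's algorithm requires power-of-2 dimensions. Pad 277x277 to 512x512 (next power of 2).

Standard algorithm: 277^3 = 21253933 multiplications
Strassen's algorithm: 7^(log2(512)) = 7^9 = 40353607 multiplications
Difference: 21253933 - 40353607 = -19099674 (Strassen uses MORE here due to padding overhead — for small or just-over-power-of-2 n, padding can outweigh the per-level savings)

Standard: 21253933 multiplications (277^3). Strassen: 40353607 multiplications (7^9, after padding to 512x512). Strassen reduces 8 recursive multiplications to 7 at each level.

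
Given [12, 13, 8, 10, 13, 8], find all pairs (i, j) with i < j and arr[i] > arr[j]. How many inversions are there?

Finding inversions in [12, 13, 8, 10, 13, 8]:

(0, 2): arr[0]=12 > arr[2]=8
(0, 3): arr[0]=12 > arr[3]=10
(0, 5): arr[0]=12 > arr[5]=8
(1, 2): arr[1]=13 > arr[2]=8
(1, 3): arr[1]=13 > arr[3]=10
(1, 5): arr[1]=13 > arr[5]=8
(3, 5): arr[3]=10 > arr[5]=8
(4, 5): arr[4]=13 > arr[5]=8

Total inversions: 8

The array has 8 inversion(s): (0,2), (0,3), (0,5), (1,2), (1,3), (1,5), (3,5), (4,5). Each pair (i,j) satisfies i < j and arr[i] > arr[j].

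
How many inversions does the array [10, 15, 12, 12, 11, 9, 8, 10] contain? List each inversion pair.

Finding inversions in [10, 15, 12, 12, 11, 9, 8, 10]:

(0, 5): arr[0]=10 > arr[5]=9
(0, 6): arr[0]=10 > arr[6]=8
(1, 2): arr[1]=15 > arr[2]=12
(1, 3): arr[1]=15 > arr[3]=12
(1, 4): arr[1]=15 > arr[4]=11
(1, 5): arr[1]=15 > arr[5]=9
(1, 6): arr[1]=15 > arr[6]=8
(1, 7): arr[1]=15 > arr[7]=10
(2, 4): arr[2]=12 > arr[4]=11
(2, 5): arr[2]=12 > arr[5]=9
(2, 6): arr[2]=12 > arr[6]=8
(2, 7): arr[2]=12 > arr[7]=10
(3, 4): arr[3]=12 > arr[4]=11
(3, 5): arr[3]=12 > arr[5]=9
(3, 6): arr[3]=12 > arr[6]=8
(3, 7): arr[3]=12 > arr[7]=10
(4, 5): arr[4]=11 > arr[5]=9
(4, 6): arr[4]=11 > arr[6]=8
(4, 7): arr[4]=11 > arr[7]=10
(5, 6): arr[5]=9 > arr[6]=8

Total inversions: 20

The array has 20 inversion(s): (0,5), (0,6), (1,2), (1,3), (1,4), (1,5), (1,6), (1,7), (2,4), (2,5), (2,6), (2,7), (3,4), (3,5), (3,6), (3,7), (4,5), (4,6), (4,7), (5,6). Each pair (i,j) satisfies i < j and arr[i] > arr[j].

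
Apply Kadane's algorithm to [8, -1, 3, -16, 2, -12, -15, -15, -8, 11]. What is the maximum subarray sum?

Using Kadane's algorithm on [8, -1, 3, -16, 2, -12, -15, -15, -8, 11]:

Scanning through the array:
Position 1 (value -1): max_ending_here = 7, max_so_far = 8
Position 2 (value 3): max_ending_here = 10, max_so_far = 10
Position 3 (value -16): max_ending_here = -6, max_so_far = 10
Position 4 (value 2): max_ending_here = 2, max_so_far = 10
Position 5 (value -12): max_ending_here = -10, max_so_far = 10
Position 6 (value -15): max_ending_here = -15, max_so_far = 10
Position 7 (value -15): max_ending_here = -15, max_so_far = 10
Position 8 (value -8): max_ending_here = -8, max_so_far = 10
Position 9 (value 11): max_ending_here = 11, max_so_far = 11

Maximum subarray: [11]
Maximum sum: 11

The maximum subarray is [11] with sum 11. This subarray runs from index 9 to index 9.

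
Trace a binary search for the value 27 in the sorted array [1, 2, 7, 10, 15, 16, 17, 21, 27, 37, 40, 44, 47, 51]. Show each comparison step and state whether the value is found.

Binary search for 27 in [1, 2, 7, 10, 15, 16, 17, 21, 27, 37, 40, 44, 47, 51]:

lo=0, hi=13, mid=6, arr[mid]=17 -> 17 < 27, search right half
lo=7, hi=13, mid=10, arr[mid]=40 -> 40 > 27, search left half
lo=7, hi=9, mid=8, arr[mid]=27 -> Found target at index 8!

Binary search finds 27 at index 8 after 3 comparisons. The search repeatedly halves the search space by comparing with the middle element.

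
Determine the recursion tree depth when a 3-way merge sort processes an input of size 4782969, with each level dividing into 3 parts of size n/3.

For divide and conquer with division factor 3:

Problem sizes at each level:
Level 0: 4782969
Level 1: 1594323
Level 2: 531441
Level 3: 177147
Level 4: 59049
Level 5: 19683
Level 6: 6561
Level 7: 2187
Level 8: 729
Level 9: 243
Level 10: 81
Level 11: 27
Level 12: 9
Level 13: 3
Level 14: 1

The root is level 0 and the size-1 base case is level 14 (the tree spans levels 0 through 14, i.e. 15 levels counting the root), so the depth is the number of divisions: log_3(4782969) = 14

The recursion tree depth is log_3(4782969) = 14. At each level, the problem size is divided by 3, so it takes 14 divisions to reduce to a base case of size 1. The algorithm makes 3 recursive calls at each level.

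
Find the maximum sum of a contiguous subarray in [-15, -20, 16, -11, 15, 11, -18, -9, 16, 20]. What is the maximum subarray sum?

Using Kadane's algorithm on [-15, -20, 16, -11, 15, 11, -18, -9, 16, 20]:

Scanning through the array:
Position 1 (value -20): max_ending_here = -20, max_so_far = -15
Position 2 (value 16): max_ending_here = 16, max_so_far = 16
Position 3 (value -11): max_ending_here = 5, max_so_far = 16
Position 4 (value 15): max_ending_here = 20, max_so_far = 20
Position 5 (value 11): max_ending_here = 31, max_so_far = 31
Position 6 (value -18): max_ending_here = 13, max_so_far = 31
Position 7 (value -9): max_ending_here = 4, max_so_far = 31
Position 8 (value 16): max_ending_here = 20, max_so_far = 31
Position 9 (value 20): max_ending_here = 40, max_so_far = 40

Maximum subarray: [16, -11, 15, 11, -18, -9, 16, 20]
Maximum sum: 40

The maximum subarray is [16, -11, 15, 11, -18, -9, 16, 20] with sum 40. This subarray runs from index 2 to index 9.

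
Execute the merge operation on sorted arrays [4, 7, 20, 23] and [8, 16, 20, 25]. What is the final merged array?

Merging process:

Compare 4 vs 8: take 4 from left. Merged: [4]
Compare 7 vs 8: take 7 from left. Merged: [4, 7]
Compare 20 vs 8: take 8 from right. Merged: [4, 7, 8]
Compare 20 vs 16: take 16 from right. Merged: [4, 7, 8, 16]
Compare 20 vs 20: take 20 from left. Merged: [4, 7, 8, 16, 20]
Compare 23 vs 20: take 20 from right. Merged: [4, 7, 8, 16, 20, 20]
Compare 23 vs 25: take 23 from left. Merged: [4, 7, 8, 16, 20, 20, 23]
Append remaining from right: [25]. Merged: [4, 7, 8, 16, 20, 20, 23, 25]

Final merged array: [4, 7, 8, 16, 20, 20, 23, 25]
Total comparisons: 7

The merged array is [4, 7, 8, 16, 20, 20, 23, 25], requiring 7 comparisons. The merge step runs in O(n) time where n is the total number of elements.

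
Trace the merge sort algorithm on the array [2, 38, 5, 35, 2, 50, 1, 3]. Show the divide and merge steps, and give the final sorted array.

Merge sort trace:

Split: [2, 38, 5, 35, 2, 50, 1, 3] -> [2, 38, 5, 35] and [2, 50, 1, 3]
  Split: [2, 38, 5, 35] -> [2, 38] and [5, 35]
    Split: [2, 38] -> [2] and [38]
    Merge: [2] + [38] -> [2, 38]
    Split: [5, 35] -> [5] and [35]
    Merge: [5] + [35] -> [5, 35]
  Merge: [2, 38] + [5, 35] -> [2, 5, 35, 38]
  Split: [2, 50, 1, 3] -> [2, 50] and [1, 3]
    Split: [2, 50] -> [2] and [50]
    Merge: [2] + [50] -> [2, 50]
    Split: [1, 3] -> [1] and [3]
    Merge: [1] + [3] -> [1, 3]
  Merge: [2, 50] + [1, 3] -> [1, 2, 3, 50]
Merge: [2, 5, 35, 38] + [1, 2, 3, 50] -> [1, 2, 2, 3, 5, 35, 38, 50]

Final sorted array: [1, 2, 2, 3, 5, 35, 38, 50]

The merge sort proceeds by recursively splitting the array and merging sorted halves.
After all merges, the sorted array is [1, 2, 2, 3, 5, 35, 38, 50].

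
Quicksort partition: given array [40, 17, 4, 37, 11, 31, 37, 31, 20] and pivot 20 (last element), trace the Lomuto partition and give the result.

Lomuto partition with pivot = 20:

Initial array: [40, 17, 4, 37, 11, 31, 37, 31, 20]

arr[0]=40 > 20: no swap
arr[1]=17 <= 20: swap with position 0, array becomes [17, 40, 4, 37, 11, 31, 37, 31, 20]
arr[2]=4 <= 20: swap with position 1, array becomes [17, 4, 40, 37, 11, 31, 37, 31, 20]
arr[3]=37 > 20: no swap
arr[4]=11 <= 20: swap with position 2, array becomes [17, 4, 11, 37, 40, 31, 37, 31, 20]
arr[5]=31 > 20: no swap
arr[6]=37 > 20: no swap
arr[7]=31 > 20: no swap

Place pivot at position 3: [17, 4, 11, 20, 40, 31, 37, 31, 37]
Pivot position: 3

After partitioning with pivot 20, the array becomes [17, 4, 11, 20, 40, 31, 37, 31, 37]. The pivot is placed at index 3. All elements to the left of the pivot are <= 20, and all elements to the right are > 20.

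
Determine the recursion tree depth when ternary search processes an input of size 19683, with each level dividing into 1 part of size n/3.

For divide and conquer with division factor 3:

Problem sizes at each level:
Level 0: 19683
Level 1: 6561
Level 2: 2187
Level 3: 729
Level 4: 243
Level 5: 81
Level 6: 27
Level 7: 9
Level 8: 3
Level 9: 1

The root is level 0 and the size-1 base case is level 9 (the tree spans levels 0 through 9, i.e. 10 levels counting the root), so the depth is the number of divisions: log_3(19683) = 9

The recursion tree depth is log_3(19683) = 9. At each level, the problem size is divided by 3, so it takes 9 divisions to reduce to a base case of size 1. The algorithm makes 1 recursive call at each level.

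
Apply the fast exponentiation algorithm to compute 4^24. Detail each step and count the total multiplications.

Computing 4^24 by squaring (build up from 4^1; each line after the first costs one multiplication):

4^1 = 4
4^2 = (4^1)^2 = 4^2 = 16
4^3 = 4 * 4^2 = 4 * 16 = 64
4^6 = (4^3)^2 = 64^2 = 4096
4^12 = (4^6)^2 = 4096^2 = 16777216
4^24 = (4^12)^2 = 16777216^2 = 281474976710656

Result: 281474976710656
Multiplications needed: 5 (5 lines after 4^1)

4^24 = 281474976710656. Using exponentiation by squaring, this requires 5 multiplications. The key idea: if the exponent is even, square the half-power; if odd, multiply by the base once.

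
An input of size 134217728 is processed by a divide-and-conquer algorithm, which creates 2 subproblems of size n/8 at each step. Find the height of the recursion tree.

For divide and conquer with division factor 8:

Problem sizes at each level:
Level 0: 134217728
Level 1: 16777216
Level 2: 2097152
Level 3: 262144
Level 4: 32768
Level 5: 4096
Level 6: 512
Level 7: 64
Level 8: 8
Level 9: 1

The root is level 0 and the size-1 base case is level 9 (the tree spans levels 0 through 9, i.e. 10 levels counting the root), so the depth is the number of divisions: log_8(134217728) = 9

The recursion tree depth is log_8(134217728) = 9. At each level, the problem size is divided by 8, so it takes 9 divisions to reduce to a base case of size 1. The algorithm makes 2 recursive calls at each level.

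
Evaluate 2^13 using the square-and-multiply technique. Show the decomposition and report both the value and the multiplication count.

Computing 2^13 by squaring (build up from 2^1; each line after the first costs one multiplication):

2^1 = 2
2^2 = (2^1)^2 = 2^2 = 4
2^3 = 2 * 2^2 = 2 * 4 = 8
2^6 = (2^3)^2 = 8^2 = 64
2^12 = (2^6)^2 = 64^2 = 4096
2^13 = 2 * 2^12 = 2 * 4096 = 8192

Result: 8192
Multiplications needed: 5 (5 lines after 2^1)

2^13 = 8192. Using exponentiation by squaring, this requires 5 multiplications. The key idea: if the exponent is even, square the half-power; if odd, multiply by the base once.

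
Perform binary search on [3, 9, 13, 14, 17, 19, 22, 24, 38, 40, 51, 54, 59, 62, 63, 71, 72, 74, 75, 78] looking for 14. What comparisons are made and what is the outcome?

Binary search for 14 in [3, 9, 13, 14, 17, 19, 22, 24, 38, 40, 51, 54, 59, 62, 63, 71, 72, 74, 75, 78]:

lo=0, hi=19, mid=9, arr[mid]=40 -> 40 > 14, search left half
lo=0, hi=8, mid=4, arr[mid]=17 -> 17 > 14, search left half
lo=0, hi=3, mid=1, arr[mid]=9 -> 9 < 14, search right half
lo=2, hi=3, mid=2, arr[mid]=13 -> 13 < 14, search right half
lo=3, hi=3, mid=3, arr[mid]=14 -> Found target at index 3!

Binary search finds 14 at index 3 after 5 comparisons. The search repeatedly halves the search space by comparing with the middle element.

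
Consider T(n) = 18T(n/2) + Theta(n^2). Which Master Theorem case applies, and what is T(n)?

Master Theorem for T(n) = 18T(n/2) + O(n^2):

a = 18, b = 2, c = 2
log_b(a) = log_2(18) = 4.1699

Case 1: c = 2 < log_2(18) = 4.1699
T(n) = O(n^(log_2 18))

For T(n) = 18T(n/2) + O(n^2): log_2(18) = 4.1699. This is Case 1 of the Master Theorem (c < log_b(a), work dominated by leaves), giving O(n^(log_2 18)).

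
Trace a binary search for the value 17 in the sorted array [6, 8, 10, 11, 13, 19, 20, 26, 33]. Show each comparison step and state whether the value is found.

Binary search for 17 in [6, 8, 10, 11, 13, 19, 20, 26, 33]:

lo=0, hi=8, mid=4, arr[mid]=13 -> 13 < 17, search right half
lo=5, hi=8, mid=6, arr[mid]=20 -> 20 > 17, search left half
lo=5, hi=5, mid=5, arr[mid]=19 -> 19 > 17, search left half
lo=5 > hi=4, target 17 not found

Binary search determines that 17 is not in the array after 3 comparisons. The search space was exhausted without finding the target.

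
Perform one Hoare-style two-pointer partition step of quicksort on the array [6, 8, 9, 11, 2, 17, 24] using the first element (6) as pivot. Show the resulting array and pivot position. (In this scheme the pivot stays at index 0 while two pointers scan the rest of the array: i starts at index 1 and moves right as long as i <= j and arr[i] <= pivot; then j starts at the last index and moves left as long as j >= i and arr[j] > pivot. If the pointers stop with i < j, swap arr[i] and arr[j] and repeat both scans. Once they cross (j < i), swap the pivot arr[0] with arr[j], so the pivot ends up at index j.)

Hoare-style two-pointer partition with pivot = 6:

Initial array: [6, 8, 9, 11, 2, 17, 24]

Pointers start at i = 1, j = 6.
i stops at index 1 (arr[1]=8 > 6), j stops at index 4 (arr[4]=2 <= 6): swap arr[1] and arr[4], array becomes [6, 2, 9, 11, 8, 17, 24]
i ends at 2, j ends at 1: the pointers have crossed (j < i), so scanning stops.

Swap pivot arr[0] with arr[1] to place pivot at position 1: [2, 6, 9, 11, 8, 17, 24]
Pivot position: 1

After partitioning with pivot 6, the array becomes [2, 6, 9, 11, 8, 17, 24]. The pivot is placed at index 1. All elements to the left of the pivot are <= 6, and all elements to the right are > 6.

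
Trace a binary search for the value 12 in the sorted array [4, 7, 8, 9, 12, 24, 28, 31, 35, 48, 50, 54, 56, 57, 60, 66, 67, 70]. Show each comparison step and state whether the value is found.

Binary search for 12 in [4, 7, 8, 9, 12, 24, 28, 31, 35, 48, 50, 54, 56, 57, 60, 66, 67, 70]:

lo=0, hi=17, mid=8, arr[mid]=35 -> 35 > 12, search left half
lo=0, hi=7, mid=3, arr[mid]=9 -> 9 < 12, search right half
lo=4, hi=7, mid=5, arr[mid]=24 -> 24 > 12, search left half
lo=4, hi=4, mid=4, arr[mid]=12 -> Found target at index 4!

Binary search finds 12 at index 4 after 4 comparisons. The search repeatedly halves the search space by comparing with the middle element.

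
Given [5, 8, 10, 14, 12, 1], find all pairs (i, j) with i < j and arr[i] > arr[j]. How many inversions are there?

Finding inversions in [5, 8, 10, 14, 12, 1]:

(0, 5): arr[0]=5 > arr[5]=1
(1, 5): arr[1]=8 > arr[5]=1
(2, 5): arr[2]=10 > arr[5]=1
(3, 4): arr[3]=14 > arr[4]=12
(3, 5): arr[3]=14 > arr[5]=1
(4, 5): arr[4]=12 > arr[5]=1

Total inversions: 6

The array has 6 inversion(s): (0,5), (1,5), (2,5), (3,4), (3,5), (4,5). Each pair (i,j) satisfies i < j and arr[i] > arr[j].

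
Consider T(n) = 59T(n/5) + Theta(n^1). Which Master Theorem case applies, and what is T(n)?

Master Theorem for T(n) = 59T(n/5) + O(n^1):

a = 59, b = 5, c = 1
log_b(a) = log_5(59) = 2.5335

Case 1: c = 1 < log_5(59) = 2.5335
T(n) = O(n^(log_5 59))

For T(n) = 59T(n/5) + O(n^1): log_5(59) = 2.5335. This is Case 1 of the Master Theorem (c < log_b(a), work dominated by leaves), giving O(n^(log_5 59)).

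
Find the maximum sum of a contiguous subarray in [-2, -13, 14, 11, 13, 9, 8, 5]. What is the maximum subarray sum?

Using Kadane's algorithm on [-2, -13, 14, 11, 13, 9, 8, 5]:

Scanning through the array:
Position 1 (value -13): max_ending_here = -13, max_so_far = -2
Position 2 (value 14): max_ending_here = 14, max_so_far = 14
Position 3 (value 11): max_ending_here = 25, max_so_far = 25
Position 4 (value 13): max_ending_here = 38, max_so_far = 38
Position 5 (value 9): max_ending_here = 47, max_so_far = 47
Position 6 (value 8): max_ending_here = 55, max_so_far = 55
Position 7 (value 5): max_ending_here = 60, max_so_far = 60

Maximum subarray: [14, 11, 13, 9, 8, 5]
Maximum sum: 60

The maximum subarray is [14, 11, 13, 9, 8, 5] with sum 60. This subarray runs from index 2 to index 7.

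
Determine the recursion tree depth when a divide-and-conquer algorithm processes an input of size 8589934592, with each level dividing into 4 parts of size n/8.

For divide and conquer with division factor 8:

Problem sizes at each level:
Level 0: 8589934592
Level 1: 1073741824
Level 2: 134217728
Level 3: 16777216
Level 4: 2097152
Level 5: 262144
Level 6: 32768
Level 7: 4096
Level 8: 512
Level 9: 64
Level 10: 8
Level 11: 1

The root is level 0 and the size-1 base case is level 11 (the tree spans levels 0 through 11, i.e. 12 levels counting the root), so the depth is the number of divisions: log_8(8589934592) = 11

The recursion tree depth is log_8(8589934592) = 11. At each level, the problem size is divided by 8, so it takes 11 divisions to reduce to a base case of size 1. The algorithm makes 4 recursive calls at each level.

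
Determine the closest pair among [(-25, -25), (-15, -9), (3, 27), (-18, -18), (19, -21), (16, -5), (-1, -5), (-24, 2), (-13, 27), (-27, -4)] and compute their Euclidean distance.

Computing all pairwise distances among 10 points:

d((-25, -25), (-15, -9)) = 18.868
d((-25, -25), (3, 27)) = 59.0593
d((-25, -25), (-18, -18)) = 9.8995
d((-25, -25), (19, -21)) = 44.1814
d((-25, -25), (16, -5)) = 45.618
d((-25, -25), (-1, -5)) = 31.241
d((-25, -25), (-24, 2)) = 27.0185
d((-25, -25), (-13, 27)) = 53.3667
d((-25, -25), (-27, -4)) = 21.095
d((-15, -9), (3, 27)) = 40.2492
d((-15, -9), (-18, -18)) = 9.4868
d((-15, -9), (19, -21)) = 36.0555
d((-15, -9), (16, -5)) = 31.257
d((-15, -9), (-1, -5)) = 14.5602
d((-15, -9), (-24, 2)) = 14.2127
d((-15, -9), (-13, 27)) = 36.0555
d((-15, -9), (-27, -4)) = 13.0
d((3, 27), (-18, -18)) = 49.6588
d((3, 27), (19, -21)) = 50.5964
d((3, 27), (16, -5)) = 34.5398
d((3, 27), (-1, -5)) = 32.249
d((3, 27), (-24, 2)) = 36.7967
d((3, 27), (-13, 27)) = 16.0
d((3, 27), (-27, -4)) = 43.1393
d((-18, -18), (19, -21)) = 37.1214
d((-18, -18), (16, -5)) = 36.4005
d((-18, -18), (-1, -5)) = 21.4009
d((-18, -18), (-24, 2)) = 20.8806
d((-18, -18), (-13, 27)) = 45.2769
d((-18, -18), (-27, -4)) = 16.6433
d((19, -21), (16, -5)) = 16.2788
d((19, -21), (-1, -5)) = 25.6125
d((19, -21), (-24, 2)) = 48.7647
d((19, -21), (-13, 27)) = 57.6888
d((19, -21), (-27, -4)) = 49.0408
d((16, -5), (-1, -5)) = 17.0
d((16, -5), (-24, 2)) = 40.6079
d((16, -5), (-13, 27)) = 43.1856
d((16, -5), (-27, -4)) = 43.0116
d((-1, -5), (-24, 2)) = 24.0416
d((-1, -5), (-13, 27)) = 34.176
d((-1, -5), (-27, -4)) = 26.0192
d((-24, 2), (-13, 27)) = 27.313
d((-24, 2), (-27, -4)) = 6.7082 <-- minimum
d((-13, 27), (-27, -4)) = 34.0147

Closest pair: (-24, 2) and (-27, -4) with distance 6.7082

The closest pair is (-24, 2) and (-27, -4) with Euclidean distance 6.7082. For 10 points, brute-force pairwise comparison is shown above. For large n, the divide-and-conquer algorithm (sort by x, recurse on halves, check the dividing strip) achieves O(n log n).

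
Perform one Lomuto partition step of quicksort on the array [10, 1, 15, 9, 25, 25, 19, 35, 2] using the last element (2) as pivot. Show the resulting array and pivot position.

Lomuto partition with pivot = 2:

Initial array: [10, 1, 15, 9, 25, 25, 19, 35, 2]

arr[0]=10 > 2: no swap
arr[1]=1 <= 2: swap with position 0, array becomes [1, 10, 15, 9, 25, 25, 19, 35, 2]
arr[2]=15 > 2: no swap
arr[3]=9 > 2: no swap
arr[4]=25 > 2: no swap
arr[5]=25 > 2: no swap
arr[6]=19 > 2: no swap
arr[7]=35 > 2: no swap

Place pivot at position 1: [1, 2, 15, 9, 25, 25, 19, 35, 10]
Pivot position: 1

After partitioning with pivot 2, the array becomes [1, 2, 15, 9, 25, 25, 19, 35, 10]. The pivot is placed at index 1. All elements to the left of the pivot are <= 2, and all elements to the right are > 2.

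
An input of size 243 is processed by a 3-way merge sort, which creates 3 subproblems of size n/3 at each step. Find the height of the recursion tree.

For divide and conquer with division factor 3:

Problem sizes at each level:
Level 0: 243
Level 1: 81
Level 2: 27
Level 3: 9
Level 4: 3
Level 5: 1

The root is level 0 and the size-1 base case is level 5 (the tree spans levels 0 through 5, i.e. 6 levels counting the root), so the depth is the number of divisions: log_3(243) = 5

The recursion tree depth is log_3(243) = 5. At each level, the problem size is divided by 3, so it takes 5 divisions to reduce to a base case of size 1. The algorithm makes 3 recursive calls at each level.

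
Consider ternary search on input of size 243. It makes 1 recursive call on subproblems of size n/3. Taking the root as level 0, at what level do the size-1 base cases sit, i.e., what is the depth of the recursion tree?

For divide and conquer with division factor 3:

Problem sizes at each level:
Level 0: 243
Level 1: 81
Level 2: 27
Level 3: 9
Level 4: 3
Level 5: 1

The root is level 0 and the size-1 base case is level 5 (the tree spans levels 0 through 5, i.e. 6 levels counting the root), so the depth is the number of divisions: log_3(243) = 5

The recursion tree depth is log_3(243) = 5. At each level, the problem size is divided by 3, so it takes 5 divisions to reduce to a base case of size 1. The algorithm makes 1 recursive call at each level.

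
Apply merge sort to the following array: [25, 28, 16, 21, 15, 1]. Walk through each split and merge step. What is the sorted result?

Merge sort trace:

Split: [25, 28, 16, 21, 15, 1] -> [25, 28, 16] and [21, 15, 1]
  Split: [25, 28, 16] -> [25] and [28, 16]
    Split: [28, 16] -> [28] and [16]
    Merge: [28] + [16] -> [16, 28]
  Merge: [25] + [16, 28] -> [16, 25, 28]
  Split: [21, 15, 1] -> [21] and [15, 1]
    Split: [15, 1] -> [15] and [1]
    Merge: [15] + [1] -> [1, 15]
  Merge: [21] + [1, 15] -> [1, 15, 21]
Merge: [16, 25, 28] + [1, 15, 21] -> [1, 15, 16, 21, 25, 28]

Final sorted array: [1, 15, 16, 21, 25, 28]

The merge sort proceeds by recursively splitting the array and merging sorted halves.
After all merges, the sorted array is [1, 15, 16, 21, 25, 28].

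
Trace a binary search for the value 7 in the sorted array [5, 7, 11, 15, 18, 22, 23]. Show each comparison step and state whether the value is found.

Binary search for 7 in [5, 7, 11, 15, 18, 22, 23]:

lo=0, hi=6, mid=3, arr[mid]=15 -> 15 > 7, search left half
lo=0, hi=2, mid=1, arr[mid]=7 -> Found target at index 1!

Binary search finds 7 at index 1 after 2 comparisons. The search repeatedly halves the search space by comparing with the middle element.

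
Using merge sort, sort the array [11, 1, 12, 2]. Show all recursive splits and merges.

Merge sort trace:

Split: [11, 1, 12, 2] -> [11, 1] and [12, 2]
  Split: [11, 1] -> [11] and [1]
  Merge: [11] + [1] -> [1, 11]
  Split: [12, 2] -> [12] and [2]
  Merge: [12] + [2] -> [2, 12]
Merge: [1, 11] + [2, 12] -> [1, 2, 11, 12]

Final sorted array: [1, 2, 11, 12]

The merge sort proceeds by recursively splitting the array and merging sorted halves.
After all merges, the sorted array is [1, 2, 11, 12].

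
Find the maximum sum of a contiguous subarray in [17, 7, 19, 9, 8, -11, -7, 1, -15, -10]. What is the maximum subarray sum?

Using Kadane's algorithm on [17, 7, 19, 9, 8, -11, -7, 1, -15, -10]:

Scanning through the array:
Position 1 (value 7): max_ending_here = 24, max_so_far = 24
Position 2 (value 19): max_ending_here = 43, max_so_far = 43
Position 3 (value 9): max_ending_here = 52, max_so_far = 52
Position 4 (value 8): max_ending_here = 60, max_so_far = 60
Position 5 (value -11): max_ending_here = 49, max_so_far = 60
Position 6 (value -7): max_ending_here = 42, max_so_far = 60
Position 7 (value 1): max_ending_here = 43, max_so_far = 60
Position 8 (value -15): max_ending_here = 28, max_so_far = 60
Position 9 (value -10): max_ending_here = 18, max_so_far = 60

Maximum subarray: [17, 7, 19, 9, 8]
Maximum sum: 60

The maximum subarray is [17, 7, 19, 9, 8] with sum 60. This subarray runs from index 0 to index 4.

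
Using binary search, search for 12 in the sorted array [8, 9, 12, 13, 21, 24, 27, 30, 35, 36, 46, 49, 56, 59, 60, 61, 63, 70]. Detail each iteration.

Binary search for 12 in [8, 9, 12, 13, 21, 24, 27, 30, 35, 36, 46, 49, 56, 59, 60, 61, 63, 70]:

lo=0, hi=17, mid=8, arr[mid]=35 -> 35 > 12, search left half
lo=0, hi=7, mid=3, arr[mid]=13 -> 13 > 12, search left half
lo=0, hi=2, mid=1, arr[mid]=9 -> 9 < 12, search right half
lo=2, hi=2, mid=2, arr[mid]=12 -> Found target at index 2!

Binary search finds 12 at index 2 after 4 comparisons. The search repeatedly halves the search space by comparing with the middle element.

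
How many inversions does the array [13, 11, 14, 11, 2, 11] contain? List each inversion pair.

Finding inversions in [13, 11, 14, 11, 2, 11]:

(0, 1): arr[0]=13 > arr[1]=11
(0, 3): arr[0]=13 > arr[3]=11
(0, 4): arr[0]=13 > arr[4]=2
(0, 5): arr[0]=13 > arr[5]=11
(1, 4): arr[1]=11 > arr[4]=2
(2, 3): arr[2]=14 > arr[3]=11
(2, 4): arr[2]=14 > arr[4]=2
(2, 5): arr[2]=14 > arr[5]=11
(3, 4): arr[3]=11 > arr[4]=2

Total inversions: 9

The array has 9 inversion(s): (0,1), (0,3), (0,4), (0,5), (1,4), (2,3), (2,4), (2,5), (3,4). Each pair (i,j) satisfies i < j and arr[i] > arr[j].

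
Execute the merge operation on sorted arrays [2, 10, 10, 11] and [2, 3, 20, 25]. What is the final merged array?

Merging process:

Compare 2 vs 2: take 2 from left. Merged: [2]
Compare 10 vs 2: take 2 from right. Merged: [2, 2]
Compare 10 vs 3: take 3 from right. Merged: [2, 2, 3]
Compare 10 vs 20: take 10 from left. Merged: [2, 2, 3, 10]
Compare 10 vs 20: take 10 from left. Merged: [2, 2, 3, 10, 10]
Compare 11 vs 20: take 11 from left. Merged: [2, 2, 3, 10, 10, 11]
Append remaining from right: [20, 25]. Merged: [2, 2, 3, 10, 10, 11, 20, 25]

Final merged array: [2, 2, 3, 10, 10, 11, 20, 25]
Total comparisons: 6

The merged array is [2, 2, 3, 10, 10, 11, 20, 25], requiring 6 comparisons. The merge step runs in O(n) time where n is the total number of elements.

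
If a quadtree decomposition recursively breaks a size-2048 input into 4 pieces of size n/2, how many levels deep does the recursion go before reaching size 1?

For divide and conquer with division factor 2:

Problem sizes at each level:
Level 0: 2048
Level 1: 1024
Level 2: 512
Level 3: 256
Level 4: 128
Level 5: 64
Level 6: 32
Level 7: 16
Level 8: 8
Level 9: 4
Level 10: 2
Level 11: 1

The root is level 0 and the size-1 base case is level 11 (the tree spans levels 0 through 11, i.e. 12 levels counting the root), so the depth is the number of divisions: log_2(2048) = 11

The recursion tree depth is log_2(2048) = 11. At each level, the problem size is divided by 2, so it takes 11 divisions to reduce to a base case of size 1. The algorithm makes 4 recursive calls at each level.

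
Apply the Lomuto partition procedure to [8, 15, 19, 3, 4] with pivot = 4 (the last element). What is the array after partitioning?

Lomuto partition with pivot = 4:

Initial array: [8, 15, 19, 3, 4]

arr[0]=8 > 4: no swap
arr[1]=15 > 4: no swap
arr[2]=19 > 4: no swap
arr[3]=3 <= 4: swap with position 0, array becomes [3, 15, 19, 8, 4]

Place pivot at position 1: [3, 4, 19, 8, 15]
Pivot position: 1

After partitioning with pivot 4, the array becomes [3, 4, 19, 8, 15]. The pivot is placed at index 1. All elements to the left of the pivot are <= 4, and all elements to the right are > 4.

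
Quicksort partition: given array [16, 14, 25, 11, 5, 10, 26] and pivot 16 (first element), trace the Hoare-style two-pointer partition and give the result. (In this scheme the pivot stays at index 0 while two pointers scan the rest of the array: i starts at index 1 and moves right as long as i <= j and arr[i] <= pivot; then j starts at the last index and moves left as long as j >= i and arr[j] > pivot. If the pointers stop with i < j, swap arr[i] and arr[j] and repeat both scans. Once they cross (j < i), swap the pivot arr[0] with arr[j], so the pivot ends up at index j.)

Hoare-style two-pointer partition with pivot = 16:

Initial array: [16, 14, 25, 11, 5, 10, 26]

Pointers start at i = 1, j = 6.
i stops at index 2 (arr[2]=25 > 16), j stops at index 5 (arr[5]=10 <= 16): swap arr[2] and arr[5], array becomes [16, 14, 10, 11, 5, 25, 26]
i ends at 5, j ends at 4: the pointers have crossed (j < i), so scanning stops.

Swap pivot arr[0] with arr[4] to place pivot at position 4: [5, 14, 10, 11, 16, 25, 26]
Pivot position: 4

After partitioning with pivot 16, the array becomes [5, 14, 10, 11, 16, 25, 26]. The pivot is placed at index 4. All elements to the left of the pivot are <= 16, and all elements to the right are > 16.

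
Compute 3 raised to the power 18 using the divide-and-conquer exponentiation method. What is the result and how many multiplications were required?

Computing 3^18 by squaring (build up from 3^1; each line after the first costs one multiplication):

3^1 = 3
3^2 = (3^1)^2 = 3^2 = 9
3^4 = (3^2)^2 = 9^2 = 81
3^8 = (3^4)^2 = 81^2 = 6561
3^9 = 3 * 3^8 = 3 * 6561 = 19683
3^18 = (3^9)^2 = 19683^2 = 387420489

Result: 387420489
Multiplications needed: 5 (5 lines after 3^1)

3^18 = 387420489. Using exponentiation by squaring, this requires 5 multiplications. The key idea: if the exponent is even, square the half-power; if odd, multiply by the base once.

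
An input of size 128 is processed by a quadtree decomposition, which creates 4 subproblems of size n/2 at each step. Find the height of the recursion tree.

For divide and conquer with division factor 2:

Problem sizes at each level:
Level 0: 128
Level 1: 64
Level 2: 32
Level 3: 16
Level 4: 8
Level 5: 4
Level 6: 2
Level 7: 1

The root is level 0 and the size-1 base case is level 7 (the tree spans levels 0 through 7, i.e. 8 levels counting the root), so the depth is the number of divisions: log_2(128) = 7

The recursion tree depth is log_2(128) = 7. At each level, the problem size is divided by 2, so it takes 7 divisions to reduce to a base case of size 1. The algorithm makes 4 recursive calls at each level.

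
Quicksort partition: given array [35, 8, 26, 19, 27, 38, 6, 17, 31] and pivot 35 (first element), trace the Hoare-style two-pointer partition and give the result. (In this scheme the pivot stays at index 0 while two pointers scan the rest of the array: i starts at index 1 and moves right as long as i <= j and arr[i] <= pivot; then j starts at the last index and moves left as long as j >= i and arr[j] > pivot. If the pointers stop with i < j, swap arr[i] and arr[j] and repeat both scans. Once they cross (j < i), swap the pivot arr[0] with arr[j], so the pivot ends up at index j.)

Hoare-style two-pointer partition with pivot = 35:

Initial array: [35, 8, 26, 19, 27, 38, 6, 17, 31]

Pointers start at i = 1, j = 8.
i stops at index 5 (arr[5]=38 > 35), j stops at index 8 (arr[8]=31 <= 35): swap arr[5] and arr[8], array becomes [35, 8, 26, 19, 27, 31, 6, 17, 38]
i ends at 8, j ends at 7: the pointers have crossed (j < i), so scanning stops.

Swap pivot arr[0] with arr[7] to place pivot at position 7: [17, 8, 26, 19, 27, 31, 6, 35, 38]
Pivot position: 7

After partitioning with pivot 35, the array becomes [17, 8, 26, 19, 27, 31, 6, 35, 38]. The pivot is placed at index 7. All elements to the left of the pivot are <= 35, and all elements to the right are > 35.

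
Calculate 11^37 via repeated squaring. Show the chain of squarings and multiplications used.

Computing 11^37 by squaring (build up from 11^1; each line after the first costs one multiplication):

11^1 = 11
11^2 = (11^1)^2 = 11^2 = 121
11^4 = (11^2)^2 = 121^2 = 14641
11^8 = (11^4)^2 = 14641^2 = 214358881
11^9 = 11 * 11^8 = 11 * 214358881 = 2357947691
11^18 = (11^9)^2 = 2357947691^2 = 5559917313492231481
11^36 = (11^18)^2 = 5559917313492231481^2 = 30912680532870672635673352936887453361
11^37 = 11 * 11^36 = 11 * 30912680532870672635673352936887453361 = 340039485861577398992406882305761986971

Result: 340039485861577398992406882305761986971
Multiplications needed: 7 (7 lines after 11^1)

11^37 = 340039485861577398992406882305761986971. Using exponentiation by squaring, this requires 7 multiplications. The key idea: if the exponent is even, square the half-power; if odd, multiply by the base once.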